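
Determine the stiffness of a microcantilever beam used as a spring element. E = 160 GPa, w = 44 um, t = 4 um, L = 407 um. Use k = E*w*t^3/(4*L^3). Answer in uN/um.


Step 1: Convert E to consistent units (1 GPa = 1000 uN/um^2).
E = 160 GPa = 160000 uN/um^2
Step 2: Compute t^3 = 4^3 = 64
Step 3: Compute L^3 = 407^3 = 67419143
Step 4: k = 160000 * 44 * 64 / (4 * 67419143)
k = 1.6707 uN/um


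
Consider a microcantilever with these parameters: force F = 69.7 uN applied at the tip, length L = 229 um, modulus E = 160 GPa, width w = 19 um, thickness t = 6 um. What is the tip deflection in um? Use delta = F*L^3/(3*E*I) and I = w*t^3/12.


Step 1: Calculate the second moment of area.
I = w * t^3 / 12 = 19 * 6^3 / 12 = 342.0 um^4
Step 2: Convert E to consistent units (1 GPa = 1000 uN/um^2).
E = 160 GPa = 160000 uN/um^2
Step 3: Calculate tip deflection.
delta = F * L^3 / (3 * E * I)
delta = 69.7 * 229^3 / (3 * 160000 * 342.0)
delta = 5.0988 um


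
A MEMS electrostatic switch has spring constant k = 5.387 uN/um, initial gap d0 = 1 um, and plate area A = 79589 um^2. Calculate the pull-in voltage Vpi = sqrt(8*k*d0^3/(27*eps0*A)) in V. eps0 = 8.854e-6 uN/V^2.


Step 1: Compute numerator: 8 * k * d0^3 = 8 * 5.387 * 1^3 = 43.096
Step 2: Compute denominator: 27 * eps0 * A = 27 * 8.854e-6 * 79589 = 19.026387
Step 3: Vpi = sqrt(43.096 / 19.026387)
Vpi = 1.51 V


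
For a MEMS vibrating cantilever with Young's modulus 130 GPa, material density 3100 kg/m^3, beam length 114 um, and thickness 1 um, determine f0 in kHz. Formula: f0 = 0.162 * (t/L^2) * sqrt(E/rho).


Step 1: Convert units to SI.
t_SI = 1e-6 m, L_SI = 114e-6 m
Step 2: Calculate sqrt(E/rho).
sqrt(130e9 / 3100) = 6475.76 m/s
Step 3: Compute f0.
f0 = 0.162 * 1e-6 / (114e-6)^2 * 6475.76 = 80722.8 Hz = 80.72 kHz


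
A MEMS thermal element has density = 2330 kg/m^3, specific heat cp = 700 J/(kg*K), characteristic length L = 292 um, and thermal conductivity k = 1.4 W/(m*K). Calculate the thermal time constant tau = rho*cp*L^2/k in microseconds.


Step 1: Convert L to m: L = 292e-6 m
Step 2: L^2 = (292e-6)^2 = 8.5264e-08 m^2
Step 3: tau = 2330 * 700 * 8.5264e-08 / 1.4 = 9.933256e-02 s
Step 4: Convert to microseconds (multiply by 1e6).
tau = 99332.56 us


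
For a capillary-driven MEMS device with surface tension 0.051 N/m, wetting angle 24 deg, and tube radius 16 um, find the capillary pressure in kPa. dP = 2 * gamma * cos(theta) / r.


Step 1: cos(24 deg) = 0.9135
Step 2: Convert r to m: r = 16e-6 m
Step 3: dP = 2 * 0.051 * 0.9135 / 16e-6 = 5823.6 Pa
Step 4: Convert Pa to kPa (divide by 1000).
dP = 5.82 kPa


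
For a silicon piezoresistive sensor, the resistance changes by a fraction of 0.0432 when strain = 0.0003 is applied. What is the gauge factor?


Step 1: Identify values.
dR/R = 0.0432, strain = 0.0003
Step 2: GF = (dR/R) / strain = 0.0432 / 0.0003
GF = 144.0


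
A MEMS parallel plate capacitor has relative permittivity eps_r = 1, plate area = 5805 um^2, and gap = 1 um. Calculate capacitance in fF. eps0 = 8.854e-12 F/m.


Step 1: Convert area to m^2: A = 5805e-12 m^2
Step 2: Convert gap to m: d = 1e-6 m
Step 3: C = eps0 * eps_r * A / d
C = 8.854e-12 * 1 * 5805e-12 / 1e-6
Step 4: Convert to fF (multiply by 1e15).
C = 51.4 fF


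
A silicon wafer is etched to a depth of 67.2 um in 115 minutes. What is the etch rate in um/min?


Step 1: Etch rate = depth / time
Step 2: rate = 67.2 / 115
rate = 0.584 um/min


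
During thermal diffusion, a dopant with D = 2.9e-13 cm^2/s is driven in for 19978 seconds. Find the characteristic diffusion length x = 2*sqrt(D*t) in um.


Step 1: Compute D*t = 2.9e-13 * 19978 = 5.79362e-09 cm^2
Step 2: sqrt(D*t) = 7.61158e-05 cm
Step 3: x = 2 * 7.61158e-05 cm = 1.522316e-04 cm
Step 4: Convert to um (1 cm = 1e4 um): x = 1.522 um


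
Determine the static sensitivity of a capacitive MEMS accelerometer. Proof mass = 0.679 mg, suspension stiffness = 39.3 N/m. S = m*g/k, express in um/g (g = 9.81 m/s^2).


Step 1: Convert mass: m = 0.679 mg = 6.79e-07 kg
Step 2: S = m * g / k = 6.79e-07 * 9.81 / 39.3
Step 3: S = 1.69e-07 m/g
Step 4: Convert to um/g: S = 0.169 um/g


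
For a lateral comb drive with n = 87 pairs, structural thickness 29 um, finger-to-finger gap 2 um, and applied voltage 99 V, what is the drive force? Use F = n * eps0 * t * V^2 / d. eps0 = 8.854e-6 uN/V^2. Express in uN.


Step 1: Parameters: n=87, eps0=8.854e-6 uN/V^2, t=29 um, V=99 V, d=2 um
Step 2: V^2 = 9801
Step 3: F = 87 * 8.854e-6 * 29 * 9801 / 2
F = 109.471 uN


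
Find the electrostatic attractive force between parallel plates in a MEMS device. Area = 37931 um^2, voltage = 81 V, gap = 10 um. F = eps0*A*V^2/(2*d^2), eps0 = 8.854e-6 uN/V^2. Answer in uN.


Step 1: Identify parameters.
eps0 = 8.854e-6 uN/V^2, A = 37931 um^2, V = 81 V, d = 10 um
Step 2: Compute V^2 = 81^2 = 6561
Step 3: Compute d^2 = 10^2 = 100
Step 4: F = 0.5 * 8.854e-6 * 37931 * 6561 / 100
F = 11.017 uN


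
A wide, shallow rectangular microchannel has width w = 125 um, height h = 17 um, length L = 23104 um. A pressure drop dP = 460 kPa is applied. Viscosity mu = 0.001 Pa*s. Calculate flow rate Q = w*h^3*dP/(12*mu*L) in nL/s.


Step 1: Convert all dimensions to SI (meters).
w = 125e-6 m, h = 17e-6 m, L = 23104e-6 m, dP = 460e3 Pa
Step 2: Q = w * h^3 * dP / (12 * mu * L)
Q = 125e-6 * (17e-6)^3 * 460e3 / (12 * 0.001 * 23104e-6) = 1.01893431e-09 m^3/s
Step 3: Convert Q from m^3/s to nL/s (1 m^3 = 1e12 nL, so multiply by 1e12).
Q = 1018.934 nL/s


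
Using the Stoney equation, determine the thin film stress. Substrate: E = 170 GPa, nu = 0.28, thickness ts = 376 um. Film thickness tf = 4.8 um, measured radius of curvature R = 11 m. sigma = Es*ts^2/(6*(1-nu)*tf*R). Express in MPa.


Step 1: Compute numerator: Es * ts^2 = 170 * 376^2 = 24033920 (GPa*um^2)
Step 2: Compute denominator (R in um): 6*(1-nu)*tf*R = 6*0.72*4.8*11e6 = 228096000.0 (um^2)
Step 3: sigma (GPa) = 24033920 / 228096000.0 = 1.05368e-01 GPa
Step 4: Convert to MPa (x1000): sigma = 105.4 MPa


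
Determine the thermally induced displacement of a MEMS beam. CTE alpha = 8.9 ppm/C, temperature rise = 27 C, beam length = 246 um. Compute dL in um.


Step 1: Convert CTE: alpha = 8.9 ppm/C = 8.9e-6 /C
Step 2: dL = 8.9e-6 * 27 * 246
dL = 0.0591 um


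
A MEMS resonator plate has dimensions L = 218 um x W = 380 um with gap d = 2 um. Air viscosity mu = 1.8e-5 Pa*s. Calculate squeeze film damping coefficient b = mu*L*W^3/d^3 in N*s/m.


Step 1: Convert to SI.
L = 218e-6 m, W = 380e-6 m, d = 2e-6 m
Step 2: W^3 = (380e-6)^3 = 5.49e-11 m^3
Step 3: d^3 = (2e-6)^3 = 8.00e-18 m^3
Step 4: b = 1.8e-5 * 218e-6 * 5.49e-11 / 8.00e-18
b = 2.69e-02 N*s/m


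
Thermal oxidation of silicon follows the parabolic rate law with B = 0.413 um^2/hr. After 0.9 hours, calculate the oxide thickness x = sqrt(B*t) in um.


Step 1: Compute B*t = 0.413 * 0.9 = 0.3717
Step 2: x = sqrt(0.3717)
x = 0.61 um


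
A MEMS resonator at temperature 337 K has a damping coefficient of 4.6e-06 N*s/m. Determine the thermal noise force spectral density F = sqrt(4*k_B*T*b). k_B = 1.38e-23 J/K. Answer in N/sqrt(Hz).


Step 1: Compute 4 * k_B * T * b
= 4 * 1.38e-23 * 337 * 4.6e-06
= 8.5571e-26 N^2/Hz
Step 2: F_noise = sqrt(8.5571e-26)
F_noise = 2.93e-13 N/sqrt(Hz)


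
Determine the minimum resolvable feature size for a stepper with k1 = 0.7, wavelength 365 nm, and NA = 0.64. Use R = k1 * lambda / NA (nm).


Step 1: Identify values: k1 = 0.7, lambda = 365 nm, NA = 0.64
Step 2: R = k1 * lambda / NA
R = 0.7 * 365 / 0.64
R = 399.2 nm


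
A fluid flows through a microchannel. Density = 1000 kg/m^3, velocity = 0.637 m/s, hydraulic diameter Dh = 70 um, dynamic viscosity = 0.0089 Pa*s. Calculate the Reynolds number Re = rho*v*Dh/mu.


Step 1: Convert Dh to meters: Dh = 70e-6 m
Step 2: Re = rho * v * Dh / mu
Re = 1000 * 0.637 * 70e-6 / 0.0089
Re = 5.01


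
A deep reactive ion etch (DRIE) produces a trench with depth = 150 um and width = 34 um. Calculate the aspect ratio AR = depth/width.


Step 1: AR = depth / width
Step 2: AR = 150 / 34
AR = 4.4


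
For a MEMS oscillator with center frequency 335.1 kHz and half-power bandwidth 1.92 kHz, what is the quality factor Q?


Step 1: Q = f0 / bandwidth
Step 2: Q = 335.1 / 1.92
Q = 174.5


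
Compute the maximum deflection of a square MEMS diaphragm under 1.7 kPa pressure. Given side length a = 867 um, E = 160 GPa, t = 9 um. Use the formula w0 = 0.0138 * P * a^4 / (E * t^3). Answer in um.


Step 1: Convert pressure to compatible units (E is in GPa, so P in GPa).
P = 1.7 kPa = 1.7e-6 GPa
Step 2: Compute numerator: 0.0138 * P * a^4.
a^4 = 867^4 = 565036352721
numerator = 0.0138 * 1.7e-6 * 565036352721 = 1.32558e+04
Step 3: Compute denominator: E * t^3 = 160 * 9^3 = 116640
Step 4: w0 = numerator / denominator = 1.32558e+04 / 116640 = 0.1136 um


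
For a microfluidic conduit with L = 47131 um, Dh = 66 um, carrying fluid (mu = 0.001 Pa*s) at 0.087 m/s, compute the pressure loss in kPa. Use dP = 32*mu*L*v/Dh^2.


Step 1: Convert to SI: L = 47131e-6 m, Dh = 66e-6 m
Step 2: dP = 32 * 0.001 * 47131e-6 * 0.087 / (66e-6)^2
Step 3: dP = 30122.29 Pa
Step 4: Convert to kPa: dP = 30.12 kPa


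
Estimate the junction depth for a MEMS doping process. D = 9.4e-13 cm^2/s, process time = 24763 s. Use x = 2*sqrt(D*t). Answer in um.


Step 1: Compute D*t = 9.4e-13 * 24763 = 2.327722e-08 cm^2
Step 2: sqrt(D*t) = 1.52569e-04 cm
Step 3: x = 2 * 1.52569e-04 cm = 3.05138e-04 cm
Step 4: Convert to um (1 cm = 1e4 um): x = 3.051 um


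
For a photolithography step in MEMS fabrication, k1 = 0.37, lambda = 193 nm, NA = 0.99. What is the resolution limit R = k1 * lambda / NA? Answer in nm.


Step 1: Identify values: k1 = 0.37, lambda = 193 nm, NA = 0.99
Step 2: R = k1 * lambda / NA
R = 0.37 * 193 / 0.99
R = 72.1 nm


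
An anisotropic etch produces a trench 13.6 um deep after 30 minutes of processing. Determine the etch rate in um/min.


Step 1: Etch rate = depth / time
Step 2: rate = 13.6 / 30
rate = 0.453 um/min


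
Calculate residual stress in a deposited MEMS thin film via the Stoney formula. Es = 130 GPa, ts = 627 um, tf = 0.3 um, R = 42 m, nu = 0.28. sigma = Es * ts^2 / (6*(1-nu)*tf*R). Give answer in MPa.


Step 1: Compute numerator: Es * ts^2 = 130 * 627^2 = 51106770 (GPa*um^2)
Step 2: Compute denominator (R in um): 6*(1-nu)*tf*R = 6*0.72*0.3*42e6 = 54432000.0 (um^2)
Step 3: sigma (GPa) = 51106770 / 54432000.0 = 9.3891e-01 GPa
Step 4: Convert to MPa (x1000): sigma = 938.9 MPa


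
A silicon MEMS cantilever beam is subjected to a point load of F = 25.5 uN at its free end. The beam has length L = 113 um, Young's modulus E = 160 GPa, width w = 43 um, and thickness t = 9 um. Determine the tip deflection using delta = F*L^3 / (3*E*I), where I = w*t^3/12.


Step 1: Calculate the second moment of area.
I = w * t^3 / 12 = 43 * 9^3 / 12 = 2612.25 um^4
Step 2: Convert E to consistent units (1 GPa = 1000 uN/um^2).
E = 160 GPa = 160000 uN/um^2
Step 3: Calculate tip deflection.
delta = F * L^3 / (3 * E * I)
delta = 25.5 * 113^3 / (3 * 160000 * 2612.25)
delta = 0.0293 um


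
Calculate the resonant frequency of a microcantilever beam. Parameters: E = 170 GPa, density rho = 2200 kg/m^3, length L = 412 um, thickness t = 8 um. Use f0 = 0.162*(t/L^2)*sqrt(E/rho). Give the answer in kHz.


Step 1: Convert units to SI.
t_SI = 8e-6 m, L_SI = 412e-6 m
Step 2: Calculate sqrt(E/rho).
sqrt(170e9 / 2200) = 8790.49 m/s
Step 3: Compute f0.
f0 = 0.162 * 8e-6 / (412e-6)^2 * 8790.49 = 67115.6 Hz = 67.12 kHz


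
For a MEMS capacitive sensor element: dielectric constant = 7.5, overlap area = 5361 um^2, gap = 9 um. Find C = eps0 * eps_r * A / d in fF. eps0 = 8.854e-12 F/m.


Step 1: Convert area to m^2: A = 5361e-12 m^2
Step 2: Convert gap to m: d = 9e-6 m
Step 3: C = eps0 * eps_r * A / d
C = 8.854e-12 * 7.5 * 5361e-12 / 9e-6
Step 4: Convert to fF (multiply by 1e15).
C = 39.56 fF


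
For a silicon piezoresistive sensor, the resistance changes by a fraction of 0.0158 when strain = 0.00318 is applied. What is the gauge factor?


Step 1: Identify values.
dR/R = 0.0158, strain = 0.00318
Step 2: GF = (dR/R) / strain = 0.0158 / 0.00318
GF = 5.0


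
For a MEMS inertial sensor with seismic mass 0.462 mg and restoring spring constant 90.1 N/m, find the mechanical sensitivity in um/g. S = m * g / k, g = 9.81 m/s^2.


Step 1: Convert mass: m = 0.462 mg = 4.62e-07 kg
Step 2: S = m * g / k = 4.62e-07 * 9.81 / 90.1
Step 3: S = 5.03e-08 m/g
Step 4: Convert to um/g: S = 0.05 um/g


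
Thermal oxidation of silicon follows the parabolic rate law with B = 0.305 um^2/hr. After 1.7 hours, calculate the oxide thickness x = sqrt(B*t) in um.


Step 1: Compute B*t = 0.305 * 1.7 = 0.5185
Step 2: x = sqrt(0.5185)
x = 0.72 um


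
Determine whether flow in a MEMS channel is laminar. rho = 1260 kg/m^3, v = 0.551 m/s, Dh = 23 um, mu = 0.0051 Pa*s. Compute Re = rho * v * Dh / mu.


Step 1: Convert Dh to meters: Dh = 23e-6 m
Step 2: Re = rho * v * Dh / mu
Re = 1260 * 0.551 * 23e-6 / 0.0051
Re = 3.131
Since Re = 3.131 is below ~2300, the flow is laminar.


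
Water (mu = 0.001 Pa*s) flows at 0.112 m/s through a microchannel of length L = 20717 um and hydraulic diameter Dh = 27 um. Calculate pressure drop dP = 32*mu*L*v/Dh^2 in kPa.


Step 1: Convert to SI: L = 20717e-6 m, Dh = 27e-6 m
Step 2: dP = 32 * 0.001 * 20717e-6 * 0.112 / (27e-6)^2
Step 3: dP = 101851.48 Pa
Step 4: Convert to kPa: dP = 101.85 kPa


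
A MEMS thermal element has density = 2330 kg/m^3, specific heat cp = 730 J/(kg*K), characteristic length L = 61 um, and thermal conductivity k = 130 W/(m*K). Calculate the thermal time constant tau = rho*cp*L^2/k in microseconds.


Step 1: Convert L to m: L = 61e-6 m
Step 2: L^2 = (61e-6)^2 = 3.721e-09 m^2
Step 3: tau = 2330 * 730 * 3.721e-09 / 130 = 4.868499e-05 s
Step 4: Convert to microseconds (multiply by 1e6).
tau = 48.685 us


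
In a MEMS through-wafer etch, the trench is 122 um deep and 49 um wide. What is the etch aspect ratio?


Step 1: AR = depth / width
Step 2: AR = 122 / 49
AR = 2.5


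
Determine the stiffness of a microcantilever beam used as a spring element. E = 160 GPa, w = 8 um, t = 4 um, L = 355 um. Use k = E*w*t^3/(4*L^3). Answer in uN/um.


Step 1: Convert E to consistent units (1 GPa = 1000 uN/um^2).
E = 160 GPa = 160000 uN/um^2
Step 2: Compute t^3 = 4^3 = 64
Step 3: Compute L^3 = 355^3 = 44738875
Step 4: k = 160000 * 8 * 64 / (4 * 44738875)
k = 0.4578 uN/um


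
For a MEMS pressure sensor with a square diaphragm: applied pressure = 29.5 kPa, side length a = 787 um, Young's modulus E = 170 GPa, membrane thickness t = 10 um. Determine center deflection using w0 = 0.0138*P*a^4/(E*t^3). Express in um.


Step 1: Convert pressure to compatible units (E is in GPa, so P in GPa).
P = 29.5 kPa = 29.5e-6 GPa
Step 2: Compute numerator: 0.0138 * P * a^4.
a^4 = 787^4 = 383617958161
numerator = 0.0138 * 29.5e-6 * 383617958161 = 1.56171e+05
Step 3: Compute denominator: E * t^3 = 170 * 10^3 = 170000
Step 4: w0 = numerator / denominator = 1.56171e+05 / 170000 = 0.9187 um


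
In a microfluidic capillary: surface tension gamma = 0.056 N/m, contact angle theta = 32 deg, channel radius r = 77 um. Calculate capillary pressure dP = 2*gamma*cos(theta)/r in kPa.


Step 1: cos(32 deg) = 0.848
Step 2: Convert r to m: r = 77e-6 m
Step 3: dP = 2 * 0.056 * 0.848 / 77e-6 = 1233.5 Pa
Step 4: Convert Pa to kPa (divide by 1000).
dP = 1.23 kPa


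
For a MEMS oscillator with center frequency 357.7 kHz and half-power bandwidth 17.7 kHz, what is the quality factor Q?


Step 1: Q = f0 / bandwidth
Step 2: Q = 357.7 / 17.7
Q = 20.2


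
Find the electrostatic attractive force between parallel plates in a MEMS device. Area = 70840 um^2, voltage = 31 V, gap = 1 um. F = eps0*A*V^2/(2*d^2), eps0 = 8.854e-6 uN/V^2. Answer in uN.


Step 1: Identify parameters.
eps0 = 8.854e-6 uN/V^2, A = 70840 um^2, V = 31 V, d = 1 um
Step 2: Compute V^2 = 31^2 = 961
Step 3: Compute d^2 = 1^2 = 1
Step 4: F = 0.5 * 8.854e-6 * 70840 * 961 / 1
F = 301.378 uN


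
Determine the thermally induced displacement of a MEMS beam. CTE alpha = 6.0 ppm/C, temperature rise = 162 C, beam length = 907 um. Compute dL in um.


Step 1: Convert CTE: alpha = 6.0 ppm/C = 6.0e-6 /C
Step 2: dL = 6.0e-6 * 162 * 907
dL = 0.8816 um


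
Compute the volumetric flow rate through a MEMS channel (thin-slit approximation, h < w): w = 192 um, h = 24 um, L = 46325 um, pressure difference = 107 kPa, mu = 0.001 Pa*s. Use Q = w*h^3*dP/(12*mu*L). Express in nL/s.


Step 1: Convert all dimensions to SI (meters).
w = 192e-6 m, h = 24e-6 m, L = 46325e-6 m, dP = 107e3 Pa
Step 2: Q = w * h^3 * dP / (12 * mu * L)
Q = 192e-6 * (24e-6)^3 * 107e3 / (12 * 0.001 * 46325e-6) = 5.1088371e-10 m^3/s
Step 3: Convert Q from m^3/s to nL/s (1 m^3 = 1e12 nL, so multiply by 1e12).
Q = 510.884 nL/s


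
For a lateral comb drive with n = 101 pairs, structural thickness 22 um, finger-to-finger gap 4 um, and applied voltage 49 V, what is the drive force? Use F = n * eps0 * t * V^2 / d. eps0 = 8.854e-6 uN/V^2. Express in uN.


Step 1: Parameters: n=101, eps0=8.854e-6 uN/V^2, t=22 um, V=49 V, d=4 um
Step 2: V^2 = 2401
Step 3: F = 101 * 8.854e-6 * 22 * 2401 / 4
F = 11.809 uN


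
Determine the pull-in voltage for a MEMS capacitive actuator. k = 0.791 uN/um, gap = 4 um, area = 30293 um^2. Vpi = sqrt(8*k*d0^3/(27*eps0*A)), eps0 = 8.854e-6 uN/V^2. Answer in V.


Step 1: Compute numerator: 8 * k * d0^3 = 8 * 0.791 * 4^3 = 404.992
Step 2: Compute denominator: 27 * eps0 * A = 27 * 8.854e-6 * 30293 = 7.241784
Step 3: Vpi = sqrt(404.992 / 7.241784)
Vpi = 7.48 V


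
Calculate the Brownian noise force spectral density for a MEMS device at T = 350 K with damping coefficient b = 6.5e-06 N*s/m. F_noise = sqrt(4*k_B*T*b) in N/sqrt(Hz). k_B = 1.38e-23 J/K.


Step 1: Compute 4 * k_B * T * b
= 4 * 1.38e-23 * 350 * 6.5e-06
= 1.2558e-25 N^2/Hz
Step 2: F_noise = sqrt(1.2558e-25)
F_noise = 3.54e-13 N/sqrt(Hz)


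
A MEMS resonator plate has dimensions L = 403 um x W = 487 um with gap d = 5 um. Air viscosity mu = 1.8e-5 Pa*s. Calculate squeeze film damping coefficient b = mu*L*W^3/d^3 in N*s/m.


Step 1: Convert to SI.
L = 403e-6 m, W = 487e-6 m, d = 5e-6 m
Step 2: W^3 = (487e-6)^3 = 1.16e-10 m^3
Step 3: d^3 = (5e-6)^3 = 1.25e-16 m^3
Step 4: b = 1.8e-5 * 403e-6 * 1.16e-10 / 1.25e-16
b = 6.70e-03 N*s/m


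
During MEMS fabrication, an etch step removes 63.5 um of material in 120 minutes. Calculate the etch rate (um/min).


Step 1: Etch rate = depth / time
Step 2: rate = 63.5 / 120
rate = 0.529 um/min


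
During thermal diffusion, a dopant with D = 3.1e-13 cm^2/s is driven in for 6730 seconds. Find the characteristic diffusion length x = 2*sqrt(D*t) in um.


Step 1: Compute D*t = 3.1e-13 * 6730 = 2.0863e-09 cm^2
Step 2: sqrt(D*t) = 4.5676e-05 cm
Step 3: x = 2 * 4.5676e-05 cm = 9.1352e-05 cm
Step 4: Convert to um (1 cm = 1e4 um): x = 0.914 um


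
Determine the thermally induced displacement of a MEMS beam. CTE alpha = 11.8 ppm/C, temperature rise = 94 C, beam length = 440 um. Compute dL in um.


Step 1: Convert CTE: alpha = 11.8 ppm/C = 11.8e-6 /C
Step 2: dL = 11.8e-6 * 94 * 440
dL = 0.488 um


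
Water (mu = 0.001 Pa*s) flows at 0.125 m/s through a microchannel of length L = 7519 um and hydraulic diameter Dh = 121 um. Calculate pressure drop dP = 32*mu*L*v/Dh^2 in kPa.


Step 1: Convert to SI: L = 7519e-6 m, Dh = 121e-6 m
Step 2: dP = 32 * 0.001 * 7519e-6 * 0.125 / (121e-6)^2
Step 3: dP = 2054.23 Pa
Step 4: Convert to kPa: dP = 2.05 kPa


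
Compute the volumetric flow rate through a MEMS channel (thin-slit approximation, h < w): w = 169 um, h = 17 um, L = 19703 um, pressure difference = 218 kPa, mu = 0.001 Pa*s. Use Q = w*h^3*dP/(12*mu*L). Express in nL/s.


Step 1: Convert all dimensions to SI (meters).
w = 169e-6 m, h = 17e-6 m, L = 19703e-6 m, dP = 218e3 Pa
Step 2: Q = w * h^3 * dP / (12 * mu * L)
Q = 169e-6 * (17e-6)^3 * 218e3 / (12 * 0.001 * 19703e-6) = 7.6555493e-10 m^3/s
Step 3: Convert Q from m^3/s to nL/s (1 m^3 = 1e12 nL, so multiply by 1e12).
Q = 765.555 nL/s


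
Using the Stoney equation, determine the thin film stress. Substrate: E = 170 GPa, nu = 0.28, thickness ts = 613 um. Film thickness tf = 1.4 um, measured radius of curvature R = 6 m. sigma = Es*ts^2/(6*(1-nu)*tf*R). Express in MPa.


Step 1: Compute numerator: Es * ts^2 = 170 * 613^2 = 63880730 (GPa*um^2)
Step 2: Compute denominator (R in um): 6*(1-nu)*tf*R = 6*0.72*1.4*6e6 = 36288000.0 (um^2)
Step 3: sigma (GPa) = 63880730 / 36288000.0 = 1.760382e+00 GPa
Step 4: Convert to MPa (x1000): sigma = 1760.4 MPa


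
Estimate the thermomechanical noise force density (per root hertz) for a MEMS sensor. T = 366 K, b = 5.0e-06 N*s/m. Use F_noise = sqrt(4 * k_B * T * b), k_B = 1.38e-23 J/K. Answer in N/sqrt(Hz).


Step 1: Compute 4 * k_B * T * b
= 4 * 1.38e-23 * 366 * 5.0e-06
= 1.0102e-25 N^2/Hz
Step 2: F_noise = sqrt(1.0102e-25)
F_noise = 3.18e-13 N/sqrt(Hz)


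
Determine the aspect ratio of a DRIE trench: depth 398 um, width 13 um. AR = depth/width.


Step 1: AR = depth / width
Step 2: AR = 398 / 13
AR = 30.6


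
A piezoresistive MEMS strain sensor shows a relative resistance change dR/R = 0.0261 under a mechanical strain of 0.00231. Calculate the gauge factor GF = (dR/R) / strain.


Step 1: Identify values.
dR/R = 0.0261, strain = 0.00231
Step 2: GF = (dR/R) / strain = 0.0261 / 0.00231
GF = 11.3


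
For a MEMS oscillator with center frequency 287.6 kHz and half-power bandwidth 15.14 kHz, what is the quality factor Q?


Step 1: Q = f0 / bandwidth
Step 2: Q = 287.6 / 15.14
Q = 19.0


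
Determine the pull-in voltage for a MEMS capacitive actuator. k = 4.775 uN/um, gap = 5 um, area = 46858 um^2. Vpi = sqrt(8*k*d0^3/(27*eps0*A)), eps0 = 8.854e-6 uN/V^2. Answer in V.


Step 1: Compute numerator: 8 * k * d0^3 = 8 * 4.775 * 5^3 = 4775.0
Step 2: Compute denominator: 27 * eps0 * A = 27 * 8.854e-6 * 46858 = 11.20178
Step 3: Vpi = sqrt(4775.0 / 11.20178)
Vpi = 20.65 V


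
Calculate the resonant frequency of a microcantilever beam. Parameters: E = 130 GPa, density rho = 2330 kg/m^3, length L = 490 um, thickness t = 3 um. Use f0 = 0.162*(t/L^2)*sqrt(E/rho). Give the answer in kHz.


Step 1: Convert units to SI.
t_SI = 3e-6 m, L_SI = 490e-6 m
Step 2: Calculate sqrt(E/rho).
sqrt(130e9 / 2330) = 7469.54 m/s
Step 3: Compute f0.
f0 = 0.162 * 3e-6 / (490e-6)^2 * 7469.54 = 15119.5 Hz = 15.12 kHz


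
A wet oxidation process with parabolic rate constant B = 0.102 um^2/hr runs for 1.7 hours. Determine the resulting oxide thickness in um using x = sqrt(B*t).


Step 1: Compute B*t = 0.102 * 1.7 = 0.1734
Step 2: x = sqrt(0.1734)
x = 0.416 um


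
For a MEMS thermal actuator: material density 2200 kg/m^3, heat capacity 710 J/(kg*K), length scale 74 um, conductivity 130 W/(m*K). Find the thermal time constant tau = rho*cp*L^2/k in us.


Step 1: Convert L to m: L = 74e-6 m
Step 2: L^2 = (74e-6)^2 = 5.476e-09 m^2
Step 3: tau = 2200 * 710 * 5.476e-09 / 130 = 6.579625e-05 s
Step 4: Convert to microseconds (multiply by 1e6).
tau = 65.796 us


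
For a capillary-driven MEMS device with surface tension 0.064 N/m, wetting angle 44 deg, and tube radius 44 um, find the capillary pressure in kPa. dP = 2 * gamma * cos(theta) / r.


Step 1: cos(44 deg) = 0.7193
Step 2: Convert r to m: r = 44e-6 m
Step 3: dP = 2 * 0.064 * 0.7193 / 44e-6 = 2092.5 Pa
Step 4: Convert Pa to kPa (divide by 1000).
dP = 2.09 kPa


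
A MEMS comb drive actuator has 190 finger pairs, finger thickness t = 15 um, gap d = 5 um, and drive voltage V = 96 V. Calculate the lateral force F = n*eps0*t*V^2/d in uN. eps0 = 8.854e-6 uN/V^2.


Step 1: Parameters: n=190, eps0=8.854e-6 uN/V^2, t=15 um, V=96 V, d=5 um
Step 2: V^2 = 9216
Step 3: F = 190 * 8.854e-6 * 15 * 9216 / 5
F = 46.511 uN


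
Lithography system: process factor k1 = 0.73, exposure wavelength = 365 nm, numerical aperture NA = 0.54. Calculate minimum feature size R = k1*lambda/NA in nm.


Step 1: Identify values: k1 = 0.73, lambda = 365 nm, NA = 0.54
Step 2: R = k1 * lambda / NA
R = 0.73 * 365 / 0.54
R = 493.4 nm


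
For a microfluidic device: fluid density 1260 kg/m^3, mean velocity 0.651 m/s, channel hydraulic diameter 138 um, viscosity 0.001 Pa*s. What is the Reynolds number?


Step 1: Convert Dh to meters: Dh = 138e-6 m
Step 2: Re = rho * v * Dh / mu
Re = 1260 * 0.651 * 138e-6 / 0.001
Re = 113.196


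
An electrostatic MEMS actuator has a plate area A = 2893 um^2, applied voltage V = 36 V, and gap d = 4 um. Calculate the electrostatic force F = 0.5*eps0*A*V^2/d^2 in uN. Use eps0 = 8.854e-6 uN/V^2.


Step 1: Identify parameters.
eps0 = 8.854e-6 uN/V^2, A = 2893 um^2, V = 36 V, d = 4 um
Step 2: Compute V^2 = 36^2 = 1296
Step 3: Compute d^2 = 4^2 = 16
Step 4: F = 0.5 * 8.854e-6 * 2893 * 1296 / 16
F = 1.037 uN


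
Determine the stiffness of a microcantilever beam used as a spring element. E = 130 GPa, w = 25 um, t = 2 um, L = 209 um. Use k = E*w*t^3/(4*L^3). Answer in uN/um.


Step 1: Convert E to consistent units (1 GPa = 1000 uN/um^2).
E = 130 GPa = 130000 uN/um^2
Step 2: Compute t^3 = 2^3 = 8
Step 3: Compute L^3 = 209^3 = 9129329
Step 4: k = 130000 * 25 * 8 / (4 * 9129329)
k = 0.712 uN/um


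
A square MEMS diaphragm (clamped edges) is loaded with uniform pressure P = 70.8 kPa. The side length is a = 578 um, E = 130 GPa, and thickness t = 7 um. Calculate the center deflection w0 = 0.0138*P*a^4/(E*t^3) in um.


Step 1: Convert pressure to compatible units (E is in GPa, so P in GPa).
P = 70.8 kPa = 70.8e-6 GPa
Step 2: Compute numerator: 0.0138 * P * a^4.
a^4 = 578^4 = 111612119056
numerator = 0.0138 * 70.8e-6 * 111612119056 = 1.090495e+05
Step 3: Compute denominator: E * t^3 = 130 * 7^3 = 44590
Step 4: w0 = numerator / denominator = 1.090495e+05 / 44590 = 2.4456 um


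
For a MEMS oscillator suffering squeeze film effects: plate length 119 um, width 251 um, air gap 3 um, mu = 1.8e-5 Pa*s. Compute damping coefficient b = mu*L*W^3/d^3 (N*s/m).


Step 1: Convert to SI.
L = 119e-6 m, W = 251e-6 m, d = 3e-6 m
Step 2: W^3 = (251e-6)^3 = 1.58e-11 m^3
Step 3: d^3 = (3e-6)^3 = 2.70e-17 m^3
Step 4: b = 1.8e-5 * 119e-6 * 1.58e-11 / 2.70e-17
b = 1.25e-03 N*s/m


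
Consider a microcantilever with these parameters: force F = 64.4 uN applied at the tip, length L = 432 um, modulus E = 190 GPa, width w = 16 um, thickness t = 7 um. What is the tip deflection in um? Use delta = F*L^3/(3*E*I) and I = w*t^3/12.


Step 1: Calculate the second moment of area.
I = w * t^3 / 12 = 16 * 7^3 / 12 = 457.3333 um^4
Step 2: Convert E to consistent units (1 GPa = 1000 uN/um^2).
E = 190 GPa = 190000 uN/um^2
Step 3: Calculate tip deflection.
delta = F * L^3 / (3 * E * I)
delta = 64.4 * 432^3 / (3 * 190000 * 457.3333)
delta = 19.9173 um


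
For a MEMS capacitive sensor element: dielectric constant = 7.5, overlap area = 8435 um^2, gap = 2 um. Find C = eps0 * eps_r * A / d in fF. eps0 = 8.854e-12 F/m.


Step 1: Convert area to m^2: A = 8435e-12 m^2
Step 2: Convert gap to m: d = 2e-6 m
Step 3: C = eps0 * eps_r * A / d
C = 8.854e-12 * 7.5 * 8435e-12 / 2e-6
Step 4: Convert to fF (multiply by 1e15).
C = 280.06 fF


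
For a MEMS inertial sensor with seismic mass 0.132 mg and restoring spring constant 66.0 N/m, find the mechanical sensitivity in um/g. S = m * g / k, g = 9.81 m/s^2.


Step 1: Convert mass: m = 0.132 mg = 1.32e-07 kg
Step 2: S = m * g / k = 1.32e-07 * 9.81 / 66.0
Step 3: S = 1.96e-08 m/g
Step 4: Convert to um/g: S = 0.02 um/g


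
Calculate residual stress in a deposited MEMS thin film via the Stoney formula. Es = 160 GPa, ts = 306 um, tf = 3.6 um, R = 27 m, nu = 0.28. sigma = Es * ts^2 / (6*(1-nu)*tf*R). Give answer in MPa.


Step 1: Compute numerator: Es * ts^2 = 160 * 306^2 = 14981760 (GPa*um^2)
Step 2: Compute denominator (R in um): 6*(1-nu)*tf*R = 6*0.72*3.6*27e6 = 419904000.0 (um^2)
Step 3: sigma (GPa) = 14981760 / 419904000.0 = 3.5679e-02 GPa
Step 4: Convert to MPa (x1000): sigma = 35.7 MPa


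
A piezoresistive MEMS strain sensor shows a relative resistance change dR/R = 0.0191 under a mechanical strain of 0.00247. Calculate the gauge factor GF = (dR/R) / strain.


Step 1: Identify values.
dR/R = 0.0191, strain = 0.00247
Step 2: GF = (dR/R) / strain = 0.0191 / 0.00247
GF = 7.7


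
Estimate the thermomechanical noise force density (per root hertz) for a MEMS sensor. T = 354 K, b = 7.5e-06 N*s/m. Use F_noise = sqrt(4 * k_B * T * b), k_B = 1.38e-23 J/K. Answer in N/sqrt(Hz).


Step 1: Compute 4 * k_B * T * b
= 4 * 1.38e-23 * 354 * 7.5e-06
= 1.4656e-25 N^2/Hz
Step 2: F_noise = sqrt(1.4656e-25)
F_noise = 3.83e-13 N/sqrt(Hz)


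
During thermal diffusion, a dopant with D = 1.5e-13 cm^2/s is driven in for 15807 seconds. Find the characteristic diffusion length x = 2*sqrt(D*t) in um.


Step 1: Compute D*t = 1.5e-13 * 15807 = 2.37105e-09 cm^2
Step 2: sqrt(D*t) = 4.8693e-05 cm
Step 3: x = 2 * 4.8693e-05 cm = 9.7386e-05 cm
Step 4: Convert to um (1 cm = 1e4 um): x = 0.974 um


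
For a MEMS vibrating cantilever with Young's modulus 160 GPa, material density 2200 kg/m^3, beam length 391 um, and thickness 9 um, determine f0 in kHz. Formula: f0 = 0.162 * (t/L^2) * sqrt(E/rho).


Step 1: Convert units to SI.
t_SI = 9e-6 m, L_SI = 391e-6 m
Step 2: Calculate sqrt(E/rho).
sqrt(160e9 / 2200) = 8528.03 m/s
Step 3: Compute f0.
f0 = 0.162 * 9e-6 / (391e-6)^2 * 8528.03 = 81330.4 Hz = 81.33 kHz


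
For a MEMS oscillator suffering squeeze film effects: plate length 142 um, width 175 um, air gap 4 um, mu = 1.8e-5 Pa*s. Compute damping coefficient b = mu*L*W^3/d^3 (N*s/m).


Step 1: Convert to SI.
L = 142e-6 m, W = 175e-6 m, d = 4e-6 m
Step 2: W^3 = (175e-6)^3 = 5.36e-12 m^3
Step 3: d^3 = (4e-6)^3 = 6.40e-17 m^3
Step 4: b = 1.8e-5 * 142e-6 * 5.36e-12 / 6.40e-17
b = 2.14e-04 N*s/m


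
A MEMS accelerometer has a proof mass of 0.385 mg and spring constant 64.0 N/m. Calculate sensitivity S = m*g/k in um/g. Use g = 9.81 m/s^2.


Step 1: Convert mass: m = 0.385 mg = 3.85e-07 kg
Step 2: S = m * g / k = 3.85e-07 * 9.81 / 64.0
Step 3: S = 5.90e-08 m/g
Step 4: Convert to um/g: S = 0.059 um/g


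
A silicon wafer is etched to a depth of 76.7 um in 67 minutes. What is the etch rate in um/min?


Step 1: Etch rate = depth / time
Step 2: rate = 76.7 / 67
rate = 1.145 um/min


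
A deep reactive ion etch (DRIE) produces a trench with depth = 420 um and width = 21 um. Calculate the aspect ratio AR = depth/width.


Step 1: AR = depth / width
Step 2: AR = 420 / 21
AR = 20.0


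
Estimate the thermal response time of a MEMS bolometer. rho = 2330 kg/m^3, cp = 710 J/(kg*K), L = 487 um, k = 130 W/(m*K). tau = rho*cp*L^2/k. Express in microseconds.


Step 1: Convert L to m: L = 487e-6 m
Step 2: L^2 = (487e-6)^2 = 2.37169e-07 m^2
Step 3: tau = 2330 * 710 * 2.37169e-07 / 130 = 3.01806674e-03 s
Step 4: Convert to microseconds (multiply by 1e6).
tau = 3018.067 us


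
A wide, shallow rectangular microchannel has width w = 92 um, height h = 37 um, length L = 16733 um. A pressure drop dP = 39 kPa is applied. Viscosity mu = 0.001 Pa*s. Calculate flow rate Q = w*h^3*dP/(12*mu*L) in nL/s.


Step 1: Convert all dimensions to SI (meters).
w = 92e-6 m, h = 37e-6 m, L = 16733e-6 m, dP = 39e3 Pa
Step 2: Q = w * h^3 * dP / (12 * mu * L)
Q = 92e-6 * (37e-6)^3 * 39e3 / (12 * 0.001 * 16733e-6) = 9.0511247e-10 m^3/s
Step 3: Convert Q from m^3/s to nL/s (1 m^3 = 1e12 nL, so multiply by 1e12).
Q = 905.112 nL/s


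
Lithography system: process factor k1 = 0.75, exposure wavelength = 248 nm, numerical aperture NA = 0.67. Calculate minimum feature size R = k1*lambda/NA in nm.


Step 1: Identify values: k1 = 0.75, lambda = 248 nm, NA = 0.67
Step 2: R = k1 * lambda / NA
R = 0.75 * 248 / 0.67
R = 277.6 nm


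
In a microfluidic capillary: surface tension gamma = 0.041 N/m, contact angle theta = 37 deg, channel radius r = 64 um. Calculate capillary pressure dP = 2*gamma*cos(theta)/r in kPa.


Step 1: cos(37 deg) = 0.7986
Step 2: Convert r to m: r = 64e-6 m
Step 3: dP = 2 * 0.041 * 0.7986 / 64e-6 = 1023.2 Pa
Step 4: Convert Pa to kPa (divide by 1000).
dP = 1.02 kPa


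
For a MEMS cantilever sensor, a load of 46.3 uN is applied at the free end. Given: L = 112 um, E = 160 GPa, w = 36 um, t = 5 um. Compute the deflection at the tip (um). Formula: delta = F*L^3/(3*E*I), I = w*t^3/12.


Step 1: Calculate the second moment of area.
I = w * t^3 / 12 = 36 * 5^3 / 12 = 375.0 um^4
Step 2: Convert E to consistent units (1 GPa = 1000 uN/um^2).
E = 160 GPa = 160000 uN/um^2
Step 3: Calculate tip deflection.
delta = F * L^3 / (3 * E * I)
delta = 46.3 * 112^3 / (3 * 160000 * 375.0)
delta = 0.3614 um


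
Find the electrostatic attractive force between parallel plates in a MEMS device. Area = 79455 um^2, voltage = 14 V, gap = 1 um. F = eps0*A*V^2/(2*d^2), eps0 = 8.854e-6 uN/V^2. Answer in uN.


Step 1: Identify parameters.
eps0 = 8.854e-6 uN/V^2, A = 79455 um^2, V = 14 V, d = 1 um
Step 2: Compute V^2 = 14^2 = 196
Step 3: Compute d^2 = 1^2 = 1
Step 4: F = 0.5 * 8.854e-6 * 79455 * 196 / 1
F = 68.942 uN


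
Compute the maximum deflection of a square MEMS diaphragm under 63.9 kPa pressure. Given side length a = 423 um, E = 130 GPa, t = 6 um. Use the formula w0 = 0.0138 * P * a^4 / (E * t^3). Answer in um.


Step 1: Convert pressure to compatible units (E is in GPa, so P in GPa).
P = 63.9 kPa = 63.9e-6 GPa
Step 2: Compute numerator: 0.0138 * P * a^4.
a^4 = 423^4 = 32015587041
numerator = 0.0138 * 63.9e-6 * 32015587041 = 2.823198e+04
Step 3: Compute denominator: E * t^3 = 130 * 6^3 = 28080
Step 4: w0 = numerator / denominator = 2.823198e+04 / 28080 = 1.0054 um


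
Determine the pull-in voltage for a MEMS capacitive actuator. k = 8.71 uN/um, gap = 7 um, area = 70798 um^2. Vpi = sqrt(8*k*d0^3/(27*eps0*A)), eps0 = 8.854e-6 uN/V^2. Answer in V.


Step 1: Compute numerator: 8 * k * d0^3 = 8 * 8.71 * 7^3 = 23900.24
Step 2: Compute denominator: 27 * eps0 * A = 27 * 8.854e-6 * 70798 = 16.924828
Step 3: Vpi = sqrt(23900.24 / 16.924828)
Vpi = 37.58 V


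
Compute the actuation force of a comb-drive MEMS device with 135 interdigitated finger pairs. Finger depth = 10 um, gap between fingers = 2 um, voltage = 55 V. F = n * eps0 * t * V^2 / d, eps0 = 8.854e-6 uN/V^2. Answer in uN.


Step 1: Parameters: n=135, eps0=8.854e-6 uN/V^2, t=10 um, V=55 V, d=2 um
Step 2: V^2 = 3025
Step 3: F = 135 * 8.854e-6 * 10 * 3025 / 2
F = 18.079 uN


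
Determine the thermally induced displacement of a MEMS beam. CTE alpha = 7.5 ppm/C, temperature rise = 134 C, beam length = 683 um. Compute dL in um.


Step 1: Convert CTE: alpha = 7.5 ppm/C = 7.5e-6 /C
Step 2: dL = 7.5e-6 * 134 * 683
dL = 0.6864 um


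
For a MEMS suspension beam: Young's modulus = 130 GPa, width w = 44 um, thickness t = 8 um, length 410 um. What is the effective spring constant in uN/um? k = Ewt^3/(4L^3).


Step 1: Convert E to consistent units (1 GPa = 1000 uN/um^2).
E = 130 GPa = 130000 uN/um^2
Step 2: Compute t^3 = 8^3 = 512
Step 3: Compute L^3 = 410^3 = 68921000
Step 4: k = 130000 * 44 * 512 / (4 * 68921000)
k = 10.6232 uN/um


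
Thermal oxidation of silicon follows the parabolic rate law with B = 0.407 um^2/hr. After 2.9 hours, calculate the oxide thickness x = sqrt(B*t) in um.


Step 1: Compute B*t = 0.407 * 2.9 = 1.1803
Step 2: x = sqrt(1.1803)
x = 1.086 um


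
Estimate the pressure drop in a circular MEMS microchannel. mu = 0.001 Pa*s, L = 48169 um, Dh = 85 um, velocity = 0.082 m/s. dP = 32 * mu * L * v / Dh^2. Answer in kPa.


Step 1: Convert to SI: L = 48169e-6 m, Dh = 85e-6 m
Step 2: dP = 32 * 0.001 * 48169e-6 * 0.082 / (85e-6)^2
Step 3: dP = 17494.18 Pa
Step 4: Convert to kPa: dP = 17.49 kPa


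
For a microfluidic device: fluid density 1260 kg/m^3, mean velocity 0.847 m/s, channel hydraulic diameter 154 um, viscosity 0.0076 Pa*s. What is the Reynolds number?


Step 1: Convert Dh to meters: Dh = 154e-6 m
Step 2: Re = rho * v * Dh / mu
Re = 1260 * 0.847 * 154e-6 / 0.0076
Re = 21.625


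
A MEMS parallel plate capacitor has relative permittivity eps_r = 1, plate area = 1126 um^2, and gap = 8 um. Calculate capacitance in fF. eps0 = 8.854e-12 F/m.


Step 1: Convert area to m^2: A = 1126e-12 m^2
Step 2: Convert gap to m: d = 8e-6 m
Step 3: C = eps0 * eps_r * A / d
C = 8.854e-12 * 1 * 1126e-12 / 8e-6
Step 4: Convert to fF (multiply by 1e15).
C = 1.25 fF


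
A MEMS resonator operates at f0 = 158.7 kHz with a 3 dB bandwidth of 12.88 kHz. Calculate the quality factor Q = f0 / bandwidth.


Step 1: Q = f0 / bandwidth
Step 2: Q = 158.7 / 12.88
Q = 12.3


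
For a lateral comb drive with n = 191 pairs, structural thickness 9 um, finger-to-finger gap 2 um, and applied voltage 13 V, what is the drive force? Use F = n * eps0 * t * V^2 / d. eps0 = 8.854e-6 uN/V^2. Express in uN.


Step 1: Parameters: n=191, eps0=8.854e-6 uN/V^2, t=9 um, V=13 V, d=2 um
Step 2: V^2 = 169
Step 3: F = 191 * 8.854e-6 * 9 * 169 / 2
F = 1.286 uN


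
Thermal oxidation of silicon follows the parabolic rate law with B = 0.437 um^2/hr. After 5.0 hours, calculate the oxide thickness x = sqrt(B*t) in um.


Step 1: Compute B*t = 0.437 * 5.0 = 2.185
Step 2: x = sqrt(2.185)
x = 1.478 um


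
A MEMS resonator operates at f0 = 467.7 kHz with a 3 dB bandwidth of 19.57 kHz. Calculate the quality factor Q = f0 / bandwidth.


Step 1: Q = f0 / bandwidth
Step 2: Q = 467.7 / 19.57
Q = 23.9


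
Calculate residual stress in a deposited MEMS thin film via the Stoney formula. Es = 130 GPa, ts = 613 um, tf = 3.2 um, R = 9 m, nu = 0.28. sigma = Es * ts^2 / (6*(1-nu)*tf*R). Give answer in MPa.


Step 1: Compute numerator: Es * ts^2 = 130 * 613^2 = 48849970 (GPa*um^2)
Step 2: Compute denominator (R in um): 6*(1-nu)*tf*R = 6*0.72*3.2*9e6 = 124416000.0 (um^2)
Step 3: sigma (GPa) = 48849970 / 124416000.0 = 3.92634e-01 GPa
Step 4: Convert to MPa (x1000): sigma = 392.6 MPa


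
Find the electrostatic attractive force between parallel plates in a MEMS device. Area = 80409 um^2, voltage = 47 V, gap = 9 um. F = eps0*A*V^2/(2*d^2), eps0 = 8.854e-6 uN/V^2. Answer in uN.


Step 1: Identify parameters.
eps0 = 8.854e-6 uN/V^2, A = 80409 um^2, V = 47 V, d = 9 um
Step 2: Compute V^2 = 47^2 = 2209
Step 3: Compute d^2 = 9^2 = 81
Step 4: F = 0.5 * 8.854e-6 * 80409 * 2209 / 81
F = 9.708 uN


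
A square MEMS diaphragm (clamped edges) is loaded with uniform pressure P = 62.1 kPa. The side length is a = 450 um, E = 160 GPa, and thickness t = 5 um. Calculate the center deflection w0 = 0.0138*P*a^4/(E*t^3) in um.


Step 1: Convert pressure to compatible units (E is in GPa, so P in GPa).
P = 62.1 kPa = 62.1e-6 GPa
Step 2: Compute numerator: 0.0138 * P * a^4.
a^4 = 450^4 = 41006250000
numerator = 0.0138 * 62.1e-6 * 41006250000 = 3.514154e+04
Step 3: Compute denominator: E * t^3 = 160 * 5^3 = 20000
Step 4: w0 = numerator / denominator = 3.514154e+04 / 20000 = 1.7571 um


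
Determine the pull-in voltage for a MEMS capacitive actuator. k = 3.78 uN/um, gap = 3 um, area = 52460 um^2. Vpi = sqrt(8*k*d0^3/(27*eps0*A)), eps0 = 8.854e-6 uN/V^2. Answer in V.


Step 1: Compute numerator: 8 * k * d0^3 = 8 * 3.78 * 3^3 = 816.48
Step 2: Compute denominator: 27 * eps0 * A = 27 * 8.854e-6 * 52460 = 12.540983
Step 3: Vpi = sqrt(816.48 / 12.540983)
Vpi = 8.07 V


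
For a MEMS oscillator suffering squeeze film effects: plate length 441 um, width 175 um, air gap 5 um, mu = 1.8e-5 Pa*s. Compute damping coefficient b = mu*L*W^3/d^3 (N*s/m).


Step 1: Convert to SI.
L = 441e-6 m, W = 175e-6 m, d = 5e-6 m
Step 2: W^3 = (175e-6)^3 = 5.36e-12 m^3
Step 3: d^3 = (5e-6)^3 = 1.25e-16 m^3
Step 4: b = 1.8e-5 * 441e-6 * 5.36e-12 / 1.25e-16
b = 3.40e-04 N*s/m


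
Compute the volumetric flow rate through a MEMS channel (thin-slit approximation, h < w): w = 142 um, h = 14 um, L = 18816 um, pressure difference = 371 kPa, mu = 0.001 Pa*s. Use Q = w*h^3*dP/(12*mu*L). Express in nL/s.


Step 1: Convert all dimensions to SI (meters).
w = 142e-6 m, h = 14e-6 m, L = 18816e-6 m, dP = 371e3 Pa
Step 2: Q = w * h^3 * dP / (12 * mu * L)
Q = 142e-6 * (14e-6)^3 * 371e3 / (12 * 0.001 * 18816e-6) = 6.4023264e-10 m^3/s
Step 3: Convert Q from m^3/s to nL/s (1 m^3 = 1e12 nL, so multiply by 1e12).
Q = 640.233 nL/s
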